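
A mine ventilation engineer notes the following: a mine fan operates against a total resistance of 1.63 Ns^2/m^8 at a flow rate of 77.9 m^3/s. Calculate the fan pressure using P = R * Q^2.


9891.5083 Pa

Compute Q^2:
Q^2 = 77.9^2 = 6068.41
Compute pressure:
P = R * Q^2 = 1.63 * 6068.41
= 9891.5083 Pa


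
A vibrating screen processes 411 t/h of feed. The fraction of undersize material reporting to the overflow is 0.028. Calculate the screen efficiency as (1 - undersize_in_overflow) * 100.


Screen efficiency = (1 - fraction of undersize in overflow) * 100
= (1 - 0.028) * 100
= 0.972 * 100
= 97.2%

97.2%


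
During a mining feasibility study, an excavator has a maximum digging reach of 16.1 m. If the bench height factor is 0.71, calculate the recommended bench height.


Bench height = reach * factor
= 16.1 * 0.71
= 11.431 m

11.431 m


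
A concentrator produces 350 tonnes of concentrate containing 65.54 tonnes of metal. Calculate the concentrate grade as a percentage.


Grade = (metal in concentrate / concentrate mass) * 100
= (65.54 / 350) * 100
= 0.1872571429 * 100
= 18.7257%

18.7257%


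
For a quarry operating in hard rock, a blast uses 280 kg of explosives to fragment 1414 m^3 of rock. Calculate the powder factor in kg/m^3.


Powder factor = explosive mass / rock volume
= 280 / 1414
= 0.198 kg/m^3

0.198 kg/m^3


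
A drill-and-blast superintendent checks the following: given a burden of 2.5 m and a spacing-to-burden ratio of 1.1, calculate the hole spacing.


2.75 m

Spacing = burden * ratio
= 2.5 * 1.1
= 2.75 m


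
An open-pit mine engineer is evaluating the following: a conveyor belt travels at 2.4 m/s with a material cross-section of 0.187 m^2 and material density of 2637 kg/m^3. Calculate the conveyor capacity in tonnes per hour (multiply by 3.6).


Volumetric flow = speed * area
= 2.4 * 0.187 = 0.4488 m^3/s
Mass flow = volumetric * density
= 0.4488 * 2637 = 1183.4856 kg/s
Convert to t/h: multiply by 3.6
Capacity = 1183.4856 * 3.6
= 4260.5482 t/h

4260.5482 t/h


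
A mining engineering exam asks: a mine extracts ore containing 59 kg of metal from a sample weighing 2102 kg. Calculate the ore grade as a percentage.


2.8069%

Ore grade = (metal mass / ore mass) * 100
= (59 / 2102) * 100
= 0.02806850618 * 100
= 2.8069%


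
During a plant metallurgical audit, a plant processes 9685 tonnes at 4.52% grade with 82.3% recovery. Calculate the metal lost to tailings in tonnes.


Total metal in feed:
= 9685 * 4.52 / 100 = 437.762 tonnes
Metal recovered:
= 437.762 * 82.3 / 100 = 360.278126 tonnes
Metal lost to tailings:
= 437.762 - 360.278126
= 77.4839 tonnes

77.4839 tonnes


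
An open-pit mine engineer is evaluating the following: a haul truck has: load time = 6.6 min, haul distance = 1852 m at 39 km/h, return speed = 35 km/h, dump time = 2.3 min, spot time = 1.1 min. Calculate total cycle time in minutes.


16.0241 min

Convert haul speed to m/min: 39 * 1000/60 = 650 m/min
Haul time = 1852 / 650 = 2.849230769 min
Convert return speed to m/min: 35 * 1000/60 = 583.3333333 m/min
Return time = 1852 / 583.3333333 = 3.174857143 min
Total cycle time:
= 6.6 + 2.849230769 + 2.3 + 3.174857143 + 1.1
= 16.0241 min


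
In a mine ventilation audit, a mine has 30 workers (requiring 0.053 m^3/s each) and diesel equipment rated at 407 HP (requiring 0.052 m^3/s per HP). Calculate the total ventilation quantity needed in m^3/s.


22.754 m^3/s

Airflow for workers:
Q_people = 30 * 0.053 = 1.59 m^3/s
Airflow for diesel equipment:
Q_diesel = 407 * 0.052 = 21.164 m^3/s
Total ventilation:
Q_total = 1.59 + 21.164
= 22.754 m^3/s


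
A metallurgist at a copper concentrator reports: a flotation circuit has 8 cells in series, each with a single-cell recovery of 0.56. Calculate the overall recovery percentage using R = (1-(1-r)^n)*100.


99.8595%

Complement of single-cell recovery:
1 - r = 1 - 0.56 = 0.44
Raise to power n:
(1 - r)^8 = 0.44^8 = 0.001404822363
Overall recovery:
R = (1 - 0.001404822363) * 100
= 99.8595%


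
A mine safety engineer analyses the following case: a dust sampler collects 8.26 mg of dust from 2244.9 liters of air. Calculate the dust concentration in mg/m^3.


Convert liters to m^3: 1 m^3 = 1000 L
Concentration = mass / volume * 1000
= 8.26 / 2244.9 * 1000
= 0.0036794512 * 1000
= 3.6795 mg/m^3

3.6795 mg/m^3


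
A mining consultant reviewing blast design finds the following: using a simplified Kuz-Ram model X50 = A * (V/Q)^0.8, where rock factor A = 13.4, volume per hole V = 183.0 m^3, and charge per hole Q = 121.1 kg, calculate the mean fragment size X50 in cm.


18.6445 cm

Compute V/Q:
V/Q = 183.0 / 121.1 = 1.511147812
Raise to the power 0.8:
(V/Q)^0.8 = 1.511147812^0.8 = 1.391379362
Multiply by A:
X50 = 13.4 * 1.391379362
= 18.6445 cm


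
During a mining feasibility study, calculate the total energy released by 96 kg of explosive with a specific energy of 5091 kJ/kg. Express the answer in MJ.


488.736 MJ

Energy = mass * specific_energy / 1000
= 96 * 5091 / 1000
= 488736 / 1000
= 488.736 MJ


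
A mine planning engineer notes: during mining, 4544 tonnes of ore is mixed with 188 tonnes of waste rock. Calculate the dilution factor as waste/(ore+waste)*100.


Total material = ore + waste
= 4544 + 188 = 4732 tonnes
Dilution = waste / total * 100
= 188 / 4732 * 100
= 0.03972950127 * 100
= 3.973%

3.973%


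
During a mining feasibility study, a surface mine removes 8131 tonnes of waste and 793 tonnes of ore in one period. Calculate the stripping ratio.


10.2535

Stripping ratio = waste tonnage / ore tonnage
= 8131 / 793
= 10.2535


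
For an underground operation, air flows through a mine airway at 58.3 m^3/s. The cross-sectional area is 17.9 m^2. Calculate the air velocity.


3.257 m/s

Velocity = flow rate / cross-sectional area
= 58.3 / 17.9
= 3.257 m/s


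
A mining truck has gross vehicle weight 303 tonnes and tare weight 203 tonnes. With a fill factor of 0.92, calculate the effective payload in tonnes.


92.0 tonnes

Maximum payload = gross - tare
= 303 - 203 = 100 tonnes
Effective payload = max payload * fill factor
= 100 * 0.92
= 92.0 tonnes


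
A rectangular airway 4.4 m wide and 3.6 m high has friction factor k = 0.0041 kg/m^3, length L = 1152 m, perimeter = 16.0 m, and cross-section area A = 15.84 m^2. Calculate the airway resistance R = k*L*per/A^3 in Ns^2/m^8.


Compute the numerator:
k * L * per = 0.0041 * 1152 * 16.0
= 75.5712
Compute the denominator:
A^3 = 15.84^3 = 3974.344704
Resistance:
R = 75.5712 / 3974.344704
= 0.019 Ns^2/m^8

0.019 Ns^2/m^8


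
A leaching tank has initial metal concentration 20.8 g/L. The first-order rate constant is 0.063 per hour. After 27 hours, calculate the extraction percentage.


Compute the exponent:
-k * t = -0.063 * 27 = -1.701
Remaining concentration:
C = 20.8 * exp(-1.701)
= 20.8 * 0.1825009318
= 3.796019382 g/L
Extracted = 20.8 - 3.796019382 = 17.00398062 g/L
Extraction % = 17.00398062 / 20.8 * 100
= 81.7499%

81.7499%


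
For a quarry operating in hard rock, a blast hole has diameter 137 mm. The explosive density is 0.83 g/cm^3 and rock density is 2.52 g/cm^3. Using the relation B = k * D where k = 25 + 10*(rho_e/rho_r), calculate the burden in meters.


3.8762 m

First, compute k:
rho_e / rho_r = 0.83 / 2.52 = 0.3293650794
k = 25 + 10 * 0.3293650794 = 28.29365079
Then, compute burden:
B = k * D / 1000 = 28.29365079 * 137 / 1000
= 3876.230159 / 1000
= 3.8762 m


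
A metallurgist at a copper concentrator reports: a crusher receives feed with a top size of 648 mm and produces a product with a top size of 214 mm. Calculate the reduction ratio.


3.028

Reduction ratio = feed size / product size
= 648 / 214
= 3.028


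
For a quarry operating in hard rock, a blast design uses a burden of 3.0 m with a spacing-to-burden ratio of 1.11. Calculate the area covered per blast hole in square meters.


9.99 m^2

First, find the spacing:
Spacing = burden * ratio = 3.0 * 1.11
= 3.33 m
Then, calculate the area:
Area = burden * spacing = 3.0 * 3.33
= 9.99 m^2


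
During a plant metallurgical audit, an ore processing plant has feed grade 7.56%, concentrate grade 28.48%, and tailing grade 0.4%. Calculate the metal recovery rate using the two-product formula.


Using the two-product formula:
R = 100 * c * (f - t) / (f * (c - t))
Numerator = 100 * 28.48 * (7.56 - 0.4)
= 100 * 28.48 * 7.16
= 20391.68
Denominator = 7.56 * (28.48 - 0.4)
= 7.56 * 28.08
= 212.2848
R = 20391.68 / 212.2848
= 96.0581%

96.0581%


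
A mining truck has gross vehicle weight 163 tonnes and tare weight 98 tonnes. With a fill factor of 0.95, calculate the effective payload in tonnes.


Maximum payload = gross - tare
= 163 - 98 = 65 tonnes
Effective payload = max payload * fill factor
= 65 * 0.95
= 61.75 tonnes

61.75 tonnes


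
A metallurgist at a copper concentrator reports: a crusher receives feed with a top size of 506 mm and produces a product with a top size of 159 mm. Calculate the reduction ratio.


3.1824

Reduction ratio = feed size / product size
= 506 / 159
= 3.1824


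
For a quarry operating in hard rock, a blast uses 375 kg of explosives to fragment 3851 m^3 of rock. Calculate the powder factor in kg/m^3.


Powder factor = explosive mass / rock volume
= 375 / 3851
= 0.0974 kg/m^3

0.0974 kg/m^3


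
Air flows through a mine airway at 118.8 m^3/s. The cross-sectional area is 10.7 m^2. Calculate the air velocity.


11.1028 m/s

Velocity = flow rate / cross-sectional area
= 118.8 / 10.7
= 11.1028 m/s


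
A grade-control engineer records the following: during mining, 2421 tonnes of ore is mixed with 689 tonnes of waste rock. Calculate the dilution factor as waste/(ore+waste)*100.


Total material = ore + waste
= 2421 + 689 = 3110 tonnes
Dilution = waste / total * 100
= 689 / 3110 * 100
= 0.2215434084 * 100
= 22.1543%

22.1543%


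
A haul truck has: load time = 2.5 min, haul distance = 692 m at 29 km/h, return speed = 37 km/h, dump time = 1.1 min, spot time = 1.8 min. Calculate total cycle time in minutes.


Convert haul speed to m/min: 29 * 1000/60 = 483.3333333 m/min
Haul time = 692 / 483.3333333 = 1.431724138 min
Convert return speed to m/min: 37 * 1000/60 = 616.6666667 m/min
Return time = 692 / 616.6666667 = 1.122162162 min
Total cycle time:
= 2.5 + 1.431724138 + 1.1 + 1.122162162 + 1.8
= 7.9539 min

7.9539 min


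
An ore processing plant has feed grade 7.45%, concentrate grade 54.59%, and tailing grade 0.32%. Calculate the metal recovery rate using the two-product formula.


Using the two-product formula:
R = 100 * c * (f - t) / (f * (c - t))
Numerator = 100 * 54.59 * (7.45 - 0.32)
= 100 * 54.59 * 7.13
= 38922.67
Denominator = 7.45 * (54.59 - 0.32)
= 7.45 * 54.27
= 404.3115
R = 38922.67 / 404.3115
= 96.269%

96.269%


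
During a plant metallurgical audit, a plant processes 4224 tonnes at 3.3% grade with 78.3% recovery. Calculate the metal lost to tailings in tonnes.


Total metal in feed:
= 4224 * 3.3 / 100 = 139.392 tonnes
Metal recovered:
= 139.392 * 78.3 / 100 = 109.143936 tonnes
Metal lost to tailings:
= 139.392 - 109.143936
= 30.2481 tonnes

30.2481 tonnes


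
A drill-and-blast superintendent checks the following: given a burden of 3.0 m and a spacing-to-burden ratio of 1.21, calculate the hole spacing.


3.63 m

Spacing = burden * ratio
= 3.0 * 1.21
= 3.63 m


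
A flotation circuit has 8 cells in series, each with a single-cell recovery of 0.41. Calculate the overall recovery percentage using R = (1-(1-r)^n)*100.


98.5317%

Complement of single-cell recovery:
1 - r = 1 - 0.41 = 0.59
Raise to power n:
(1 - r)^8 = 0.59^8 = 0.01468304376
Overall recovery:
R = (1 - 0.01468304376) * 100
= 98.5317%


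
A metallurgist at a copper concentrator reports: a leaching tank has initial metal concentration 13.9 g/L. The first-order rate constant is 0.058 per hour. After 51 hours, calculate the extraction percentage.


94.8077%

Compute the exponent:
-k * t = -0.058 * 51 = -2.958
Remaining concentration:
C = 13.9 * exp(-2.958)
= 13.9 * 0.05192265871
= 0.7217249561 g/L
Extracted = 13.9 - 0.7217249561 = 13.17827504 g/L
Extraction % = 13.17827504 / 13.9 * 100
= 94.8077%


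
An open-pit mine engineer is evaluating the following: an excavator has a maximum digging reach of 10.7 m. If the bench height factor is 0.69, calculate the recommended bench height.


Bench height = reach * factor
= 10.7 * 0.69
= 7.383 m

7.383 m


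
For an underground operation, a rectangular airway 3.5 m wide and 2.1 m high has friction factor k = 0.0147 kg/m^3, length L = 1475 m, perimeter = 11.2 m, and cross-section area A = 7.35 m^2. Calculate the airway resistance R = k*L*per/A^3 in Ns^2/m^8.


Compute the numerator:
k * L * per = 0.0147 * 1475 * 11.2
= 242.844
Compute the denominator:
A^3 = 7.35^3 = 397.065375
Resistance:
R = 242.844 / 397.065375
= 0.6116 Ns^2/m^8

0.6116 Ns^2/m^8


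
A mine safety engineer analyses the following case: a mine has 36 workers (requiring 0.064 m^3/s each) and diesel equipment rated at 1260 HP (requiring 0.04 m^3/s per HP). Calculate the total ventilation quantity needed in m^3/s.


52.704 m^3/s

Airflow for workers:
Q_people = 36 * 0.064 = 2.304 m^3/s
Airflow for diesel equipment:
Q_diesel = 1260 * 0.04 = 50.4 m^3/s
Total ventilation:
Q_total = 2.304 + 50.4
= 52.704 m^3/s


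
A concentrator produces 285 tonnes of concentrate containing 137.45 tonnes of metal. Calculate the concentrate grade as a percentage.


48.2281%

Grade = (metal in concentrate / concentrate mass) * 100
= (137.45 / 285) * 100
= 0.4822807018 * 100
= 48.2281%


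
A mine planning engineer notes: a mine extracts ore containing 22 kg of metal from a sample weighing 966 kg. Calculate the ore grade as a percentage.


2.2774%

Ore grade = (metal mass / ore mass) * 100
= (22 / 966) * 100
= 0.02277432712 * 100
= 2.2774%


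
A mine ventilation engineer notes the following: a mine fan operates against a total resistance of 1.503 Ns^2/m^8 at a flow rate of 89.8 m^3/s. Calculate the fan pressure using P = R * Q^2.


12120.2521 Pa

Compute Q^2:
Q^2 = 89.8^2 = 8064.04
Compute pressure:
P = R * Q^2 = 1.503 * 8064.04
= 12120.2521 Pa


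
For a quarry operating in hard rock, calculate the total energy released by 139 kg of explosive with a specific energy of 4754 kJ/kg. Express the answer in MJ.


Energy = mass * specific_energy / 1000
= 139 * 4754 / 1000
= 660806 / 1000
= 660.806 MJ

660.806 MJ


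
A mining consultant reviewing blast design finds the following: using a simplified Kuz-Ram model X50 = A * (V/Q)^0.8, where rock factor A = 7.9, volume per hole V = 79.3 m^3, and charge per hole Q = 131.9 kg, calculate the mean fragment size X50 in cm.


Compute V/Q:
V/Q = 79.3 / 131.9 = 0.6012130402
Raise to the power 0.8:
(V/Q)^0.8 = 0.6012130402^0.8 = 0.6656144068
Multiply by A:
X50 = 7.9 * 0.6656144068
= 5.2584 cm

5.2584 cm


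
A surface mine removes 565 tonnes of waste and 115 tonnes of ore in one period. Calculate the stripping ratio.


Stripping ratio = waste tonnage / ore tonnage
= 565 / 115
= 4.913

4.913


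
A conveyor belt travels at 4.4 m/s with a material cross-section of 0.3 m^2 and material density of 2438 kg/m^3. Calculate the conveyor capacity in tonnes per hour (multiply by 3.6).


Volumetric flow = speed * area
= 4.4 * 0.3 = 1.32 m^3/s
Mass flow = volumetric * density
= 1.32 * 2438 = 3218.16 kg/s
Convert to t/h: multiply by 3.6
Capacity = 3218.16 * 3.6
= 11585.376 t/h

11585.376 t/h


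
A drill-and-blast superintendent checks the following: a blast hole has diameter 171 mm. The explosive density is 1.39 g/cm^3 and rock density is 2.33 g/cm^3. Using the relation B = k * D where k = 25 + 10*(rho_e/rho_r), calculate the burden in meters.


5.2951 m

First, compute k:
rho_e / rho_r = 1.39 / 2.33 = 0.5965665236
k = 25 + 10 * 0.5965665236 = 30.96566524
Then, compute burden:
B = k * D / 1000 = 30.96566524 * 171 / 1000
= 5295.128755 / 1000
= 5.2951 m


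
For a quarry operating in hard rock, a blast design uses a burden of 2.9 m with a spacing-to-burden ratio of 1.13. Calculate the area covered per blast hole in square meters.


9.5033 m^2

First, find the spacing:
Spacing = burden * ratio = 2.9 * 1.13
= 3.277 m
Then, calculate the area:
Area = burden * spacing = 2.9 * 3.277
= 9.5033 m^2


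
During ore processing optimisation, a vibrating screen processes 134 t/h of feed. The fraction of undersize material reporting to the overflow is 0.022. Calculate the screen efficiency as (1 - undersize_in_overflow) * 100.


Screen efficiency = (1 - fraction of undersize in overflow) * 100
= (1 - 0.022) * 100
= 0.978 * 100
= 97.8%

97.8%


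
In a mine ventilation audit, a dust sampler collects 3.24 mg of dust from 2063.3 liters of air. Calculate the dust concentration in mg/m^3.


Convert liters to m^3: 1 m^3 = 1000 L
Concentration = mass / volume * 1000
= 3.24 / 2063.3 * 1000
= 0.001570300005 * 1000
= 1.5703 mg/m^3

1.5703 mg/m^3


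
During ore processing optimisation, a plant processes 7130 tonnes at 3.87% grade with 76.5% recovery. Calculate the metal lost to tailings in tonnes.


Total metal in feed:
= 7130 * 3.87 / 100 = 275.931 tonnes
Metal recovered:
= 275.931 * 76.5 / 100 = 211.087215 tonnes
Metal lost to tailings:
= 275.931 - 211.087215
= 64.8438 tonnes

64.8438 tonnes


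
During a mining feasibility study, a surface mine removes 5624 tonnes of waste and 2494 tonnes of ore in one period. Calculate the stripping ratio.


2.255

Stripping ratio = waste tonnage / ore tonnage
= 5624 / 2494
= 2.255


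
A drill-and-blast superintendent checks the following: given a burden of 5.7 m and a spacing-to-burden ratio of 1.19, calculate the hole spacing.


Spacing = burden * ratio
= 5.7 * 1.19
= 6.783 m

6.783 m


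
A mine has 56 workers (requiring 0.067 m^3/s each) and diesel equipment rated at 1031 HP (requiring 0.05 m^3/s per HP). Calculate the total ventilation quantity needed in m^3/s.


Airflow for workers:
Q_people = 56 * 0.067 = 3.752 m^3/s
Airflow for diesel equipment:
Q_diesel = 1031 * 0.05 = 51.55 m^3/s
Total ventilation:
Q_total = 3.752 + 51.55
= 55.302 m^3/s

55.302 m^3/s


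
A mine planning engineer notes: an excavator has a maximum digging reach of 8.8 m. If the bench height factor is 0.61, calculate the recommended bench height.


5.368 m

Bench height = reach * factor
= 8.8 * 0.61
= 5.368 m


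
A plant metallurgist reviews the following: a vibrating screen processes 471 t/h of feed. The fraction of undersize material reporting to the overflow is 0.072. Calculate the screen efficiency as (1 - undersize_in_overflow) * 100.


92.8%

Screen efficiency = (1 - fraction of undersize in overflow) * 100
= (1 - 0.072) * 100
= 0.928 * 100
= 92.8%


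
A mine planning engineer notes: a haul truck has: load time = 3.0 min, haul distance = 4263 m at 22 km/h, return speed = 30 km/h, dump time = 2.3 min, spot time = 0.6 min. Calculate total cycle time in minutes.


26.0524 min

Convert haul speed to m/min: 22 * 1000/60 = 366.6666667 m/min
Haul time = 4263 / 366.6666667 = 11.62636364 min
Convert return speed to m/min: 30 * 1000/60 = 500 m/min
Return time = 4263 / 500 = 8.526 min
Total cycle time:
= 3.0 + 11.62636364 + 2.3 + 8.526 + 0.6
= 26.0524 min


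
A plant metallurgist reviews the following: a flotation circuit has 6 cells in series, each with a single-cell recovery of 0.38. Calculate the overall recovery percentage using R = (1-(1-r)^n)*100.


Complement of single-cell recovery:
1 - r = 1 - 0.38 = 0.62
Raise to power n:
(1 - r)^6 = 0.62^6 = 0.05680023558
Overall recovery:
R = (1 - 0.05680023558) * 100
= 94.32%

94.32%


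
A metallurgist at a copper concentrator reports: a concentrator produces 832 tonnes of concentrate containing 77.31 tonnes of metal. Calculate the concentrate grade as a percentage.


Grade = (metal in concentrate / concentrate mass) * 100
= (77.31 / 832) * 100
= 0.09292067308 * 100
= 9.2921%

9.2921%


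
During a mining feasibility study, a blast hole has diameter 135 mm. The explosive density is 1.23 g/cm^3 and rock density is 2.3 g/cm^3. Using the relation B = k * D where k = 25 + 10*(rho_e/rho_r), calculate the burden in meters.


4.097 m

First, compute k:
rho_e / rho_r = 1.23 / 2.3 = 0.5347826087
k = 25 + 10 * 0.5347826087 = 30.34782609
Then, compute burden:
B = k * D / 1000 = 30.34782609 * 135 / 1000
= 4096.956522 / 1000
= 4.097 m


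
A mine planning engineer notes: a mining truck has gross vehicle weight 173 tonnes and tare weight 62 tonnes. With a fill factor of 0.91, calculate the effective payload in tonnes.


Maximum payload = gross - tare
= 173 - 62 = 111 tonnes
Effective payload = max payload * fill factor
= 111 * 0.91
= 101.01 tonnes

101.01 tonnes


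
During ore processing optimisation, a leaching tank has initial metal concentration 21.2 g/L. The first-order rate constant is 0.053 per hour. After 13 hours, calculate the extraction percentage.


49.7922%

Compute the exponent:
-k * t = -0.053 * 13 = -0.689
Remaining concentration:
C = 21.2 * exp(-0.689)
= 21.2 * 0.502077896
= 10.6440514 g/L
Extracted = 21.2 - 10.6440514 = 10.5559486 g/L
Extraction % = 10.5559486 / 21.2 * 100
= 49.7922%


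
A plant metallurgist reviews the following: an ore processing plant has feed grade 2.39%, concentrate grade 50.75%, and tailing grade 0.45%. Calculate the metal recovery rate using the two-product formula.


Using the two-product formula:
R = 100 * c * (f - t) / (f * (c - t))
Numerator = 100 * 50.75 * (2.39 - 0.45)
= 100 * 50.75 * 1.94
= 9845.5
Denominator = 2.39 * (50.75 - 0.45)
= 2.39 * 50.3
= 120.217
R = 9845.5 / 120.217
= 81.8977%

81.8977%


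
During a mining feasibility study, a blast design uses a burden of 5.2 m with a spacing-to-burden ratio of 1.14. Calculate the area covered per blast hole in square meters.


30.8256 m^2

First, find the spacing:
Spacing = burden * ratio = 5.2 * 1.14
= 5.928 m
Then, calculate the area:
Area = burden * spacing = 5.2 * 5.928
= 30.8256 m^2


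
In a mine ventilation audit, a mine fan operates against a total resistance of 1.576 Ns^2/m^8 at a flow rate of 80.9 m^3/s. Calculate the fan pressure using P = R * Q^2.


Compute Q^2:
Q^2 = 80.9^2 = 6544.81
Compute pressure:
P = R * Q^2 = 1.576 * 6544.81
= 10314.6206 Pa

10314.6206 Pa


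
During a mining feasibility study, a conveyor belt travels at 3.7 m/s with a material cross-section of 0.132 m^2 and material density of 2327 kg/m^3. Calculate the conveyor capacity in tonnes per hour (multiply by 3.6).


4091.4245 t/h

Volumetric flow = speed * area
= 3.7 * 0.132 = 0.4884 m^3/s
Mass flow = volumetric * density
= 0.4884 * 2327 = 1136.5068 kg/s
Convert to t/h: multiply by 3.6
Capacity = 1136.5068 * 3.6
= 4091.4245 t/h


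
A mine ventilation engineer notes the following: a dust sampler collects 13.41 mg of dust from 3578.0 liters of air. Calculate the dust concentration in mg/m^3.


Convert liters to m^3: 1 m^3 = 1000 L
Concentration = mass / volume * 1000
= 13.41 / 3578.0 * 1000
= 0.003747903857 * 1000
= 3.7479 mg/m^3

3.7479 mg/m^3


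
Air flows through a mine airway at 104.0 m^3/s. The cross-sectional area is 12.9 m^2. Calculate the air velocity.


Velocity = flow rate / cross-sectional area
= 104.0 / 12.9
= 8.062 m/s

8.062 m/s


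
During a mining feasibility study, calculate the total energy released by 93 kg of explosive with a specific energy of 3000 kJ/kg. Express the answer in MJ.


279.0 MJ

Energy = mass * specific_energy / 1000
= 93 * 3000 / 1000
= 279000 / 1000
= 279.0 MJ


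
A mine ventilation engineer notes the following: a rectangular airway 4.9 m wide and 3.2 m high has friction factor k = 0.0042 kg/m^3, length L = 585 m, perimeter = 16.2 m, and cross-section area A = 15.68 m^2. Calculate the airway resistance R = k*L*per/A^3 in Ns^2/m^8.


Compute the numerator:
k * L * per = 0.0042 * 585 * 16.2
= 39.8034
Compute the denominator:
A^3 = 15.68^3 = 3855.122432
Resistance:
R = 39.8034 / 3855.122432
= 0.0103 Ns^2/m^8

0.0103 Ns^2/m^8


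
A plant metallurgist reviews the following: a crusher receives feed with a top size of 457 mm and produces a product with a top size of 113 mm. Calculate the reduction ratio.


4.0442

Reduction ratio = feed size / product size
= 457 / 113
= 4.0442


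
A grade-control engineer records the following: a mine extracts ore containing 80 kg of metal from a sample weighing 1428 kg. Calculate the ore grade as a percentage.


5.6022%

Ore grade = (metal mass / ore mass) * 100
= (80 / 1428) * 100
= 0.05602240896 * 100
= 5.6022%


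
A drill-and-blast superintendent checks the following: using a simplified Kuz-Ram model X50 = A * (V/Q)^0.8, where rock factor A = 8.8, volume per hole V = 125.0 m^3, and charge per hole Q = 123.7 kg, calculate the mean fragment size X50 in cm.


8.8739 cm

Compute V/Q:
V/Q = 125.0 / 123.7 = 1.010509297
Raise to the power 0.8:
(V/Q)^0.8 = 1.010509297^0.8 = 1.008398639
Multiply by A:
X50 = 8.8 * 1.008398639
= 8.8739 cm


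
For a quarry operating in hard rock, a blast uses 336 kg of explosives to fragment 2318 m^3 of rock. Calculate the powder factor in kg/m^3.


Powder factor = explosive mass / rock volume
= 336 / 2318
= 0.145 kg/m^3

0.145 kg/m^3


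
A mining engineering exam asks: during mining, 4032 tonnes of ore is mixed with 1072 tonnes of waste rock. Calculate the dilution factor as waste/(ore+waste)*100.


21.0031%

Total material = ore + waste
= 4032 + 1072 = 5104 tonnes
Dilution = waste / total * 100
= 1072 / 5104 * 100
= 0.210031348 * 100
= 21.0031%


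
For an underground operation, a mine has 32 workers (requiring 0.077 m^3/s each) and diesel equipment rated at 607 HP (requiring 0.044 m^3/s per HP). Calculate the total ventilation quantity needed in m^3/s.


Airflow for workers:
Q_people = 32 * 0.077 = 2.464 m^3/s
Airflow for diesel equipment:
Q_diesel = 607 * 0.044 = 26.708 m^3/s
Total ventilation:
Q_total = 2.464 + 26.708
= 29.172 m^3/s

29.172 m^3/s


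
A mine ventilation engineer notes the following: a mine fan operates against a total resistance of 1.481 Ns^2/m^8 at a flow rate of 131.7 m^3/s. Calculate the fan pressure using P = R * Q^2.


25687.7821 Pa

Compute Q^2:
Q^2 = 131.7^2 = 17344.89
Compute pressure:
P = R * Q^2 = 1.481 * 17344.89
= 25687.7821 Pa


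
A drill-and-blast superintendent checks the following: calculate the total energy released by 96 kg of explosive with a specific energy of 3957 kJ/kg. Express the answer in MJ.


379.872 MJ

Energy = mass * specific_energy / 1000
= 96 * 3957 / 1000
= 379872 / 1000
= 379.872 MJ


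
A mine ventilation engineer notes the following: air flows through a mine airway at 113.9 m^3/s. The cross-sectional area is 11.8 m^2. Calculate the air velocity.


9.6525 m/s

Velocity = flow rate / cross-sectional area
= 113.9 / 11.8
= 9.6525 m/s


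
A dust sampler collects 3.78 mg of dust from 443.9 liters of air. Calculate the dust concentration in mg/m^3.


Convert liters to m^3: 1 m^3 = 1000 L
Concentration = mass / volume * 1000
= 3.78 / 443.9 * 1000
= 0.008515431403 * 1000
= 8.5154 mg/m^3

8.5154 mg/m^3


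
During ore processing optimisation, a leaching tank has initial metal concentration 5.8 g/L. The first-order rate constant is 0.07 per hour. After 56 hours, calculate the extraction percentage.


Compute the exponent:
-k * t = -0.07 * 56 = -3.92
Remaining concentration:
C = 5.8 * exp(-3.92)
= 5.8 * 0.01984109474
= 0.1150783495 g/L
Extracted = 5.8 - 0.1150783495 = 5.68492165 g/L
Extraction % = 5.68492165 / 5.8 * 100
= 98.0159%

98.0159%


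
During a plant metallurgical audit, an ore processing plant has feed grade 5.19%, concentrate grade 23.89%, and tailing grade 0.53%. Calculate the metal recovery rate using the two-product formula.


Using the two-product formula:
R = 100 * c * (f - t) / (f * (c - t))
Numerator = 100 * 23.89 * (5.19 - 0.53)
= 100 * 23.89 * 4.66
= 11132.74
Denominator = 5.19 * (23.89 - 0.53)
= 5.19 * 23.36
= 121.2384
R = 11132.74 / 121.2384
= 91.8252%

91.8252%


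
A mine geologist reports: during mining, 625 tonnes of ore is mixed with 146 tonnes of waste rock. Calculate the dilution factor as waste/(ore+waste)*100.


18.9364%

Total material = ore + waste
= 625 + 146 = 771 tonnes
Dilution = waste / total * 100
= 146 / 771 * 100
= 0.1893644617 * 100
= 18.9364%


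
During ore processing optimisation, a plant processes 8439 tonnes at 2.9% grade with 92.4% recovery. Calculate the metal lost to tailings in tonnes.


Total metal in feed:
= 8439 * 2.9 / 100 = 244.731 tonnes
Metal recovered:
= 244.731 * 92.4 / 100 = 226.131444 tonnes
Metal lost to tailings:
= 244.731 - 226.131444
= 18.5996 tonnes

18.5996 tonnes


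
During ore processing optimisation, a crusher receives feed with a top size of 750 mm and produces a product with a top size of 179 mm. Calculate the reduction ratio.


4.1899

Reduction ratio = feed size / product size
= 750 / 179
= 4.1899


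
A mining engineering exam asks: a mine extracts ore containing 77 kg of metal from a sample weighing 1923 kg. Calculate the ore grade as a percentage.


Ore grade = (metal mass / ore mass) * 100
= (77 / 1923) * 100
= 0.04004160166 * 100
= 4.0042%

4.0042%


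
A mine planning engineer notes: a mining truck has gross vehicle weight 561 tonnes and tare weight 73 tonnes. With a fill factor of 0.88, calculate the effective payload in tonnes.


Maximum payload = gross - tare
= 561 - 73 = 488 tonnes
Effective payload = max payload * fill factor
= 488 * 0.88
= 429.44 tonnes

429.44 tonnes


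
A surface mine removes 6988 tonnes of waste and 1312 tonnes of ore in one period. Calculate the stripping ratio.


5.3262

Stripping ratio = waste tonnage / ore tonnage
= 6988 / 1312
= 5.3262


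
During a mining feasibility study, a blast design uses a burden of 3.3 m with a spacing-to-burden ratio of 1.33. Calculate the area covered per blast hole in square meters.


14.4837 m^2

First, find the spacing:
Spacing = burden * ratio = 3.3 * 1.33
= 4.389 m
Then, calculate the area:
Area = burden * spacing = 3.3 * 4.389
= 14.4837 m^2


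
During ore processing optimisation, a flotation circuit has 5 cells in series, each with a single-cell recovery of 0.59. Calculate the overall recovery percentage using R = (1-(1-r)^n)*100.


Complement of single-cell recovery:
1 - r = 1 - 0.59 = 0.41
Raise to power n:
(1 - r)^5 = 0.41^5 = 0.0115856201
Overall recovery:
R = (1 - 0.0115856201) * 100
= 98.8414%

98.8414%


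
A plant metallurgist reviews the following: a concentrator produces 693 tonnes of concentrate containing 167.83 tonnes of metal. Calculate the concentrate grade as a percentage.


24.2179%

Grade = (metal in concentrate / concentrate mass) * 100
= (167.83 / 693) * 100
= 0.2421789322 * 100
= 24.2179%


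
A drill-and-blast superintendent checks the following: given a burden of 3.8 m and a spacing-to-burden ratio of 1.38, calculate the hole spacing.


5.244 m

Spacing = burden * ratio
= 3.8 * 1.38
= 5.244 m


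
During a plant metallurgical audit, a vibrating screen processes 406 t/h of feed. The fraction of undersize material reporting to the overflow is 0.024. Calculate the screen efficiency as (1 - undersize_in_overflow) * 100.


Screen efficiency = (1 - fraction of undersize in overflow) * 100
= (1 - 0.024) * 100
= 0.976 * 100
= 97.6%

97.6%


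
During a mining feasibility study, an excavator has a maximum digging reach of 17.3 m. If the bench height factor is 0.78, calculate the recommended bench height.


13.494 m

Bench height = reach * factor
= 17.3 * 0.78
= 13.494 m


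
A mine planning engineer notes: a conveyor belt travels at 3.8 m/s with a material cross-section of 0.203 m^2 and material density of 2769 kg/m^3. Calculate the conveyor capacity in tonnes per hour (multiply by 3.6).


Volumetric flow = speed * area
= 3.8 * 0.203 = 0.7714 m^3/s
Mass flow = volumetric * density
= 0.7714 * 2769 = 2136.0066 kg/s
Convert to t/h: multiply by 3.6
Capacity = 2136.0066 * 3.6
= 7689.6238 t/h

7689.6238 t/h


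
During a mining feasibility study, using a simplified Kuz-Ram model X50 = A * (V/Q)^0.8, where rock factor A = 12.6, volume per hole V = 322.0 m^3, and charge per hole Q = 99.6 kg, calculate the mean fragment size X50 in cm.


32.2142 cm

Compute V/Q:
V/Q = 322.0 / 99.6 = 3.232931727
Raise to the power 0.8:
(V/Q)^0.8 = 3.232931727^0.8 = 2.556685019
Multiply by A:
X50 = 12.6 * 2.556685019
= 32.2142 cm


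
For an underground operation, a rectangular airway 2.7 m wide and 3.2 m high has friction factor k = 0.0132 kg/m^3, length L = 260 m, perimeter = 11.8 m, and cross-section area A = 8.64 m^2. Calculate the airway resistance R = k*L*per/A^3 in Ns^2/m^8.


0.0628 Ns^2/m^8

Compute the numerator:
k * L * per = 0.0132 * 260 * 11.8
= 40.4976
Compute the denominator:
A^3 = 8.64^3 = 644.972544
Resistance:
R = 40.4976 / 644.972544
= 0.0628 Ns^2/m^8


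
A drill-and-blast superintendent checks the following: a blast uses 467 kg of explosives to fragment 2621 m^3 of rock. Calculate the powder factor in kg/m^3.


0.1782 kg/m^3

Powder factor = explosive mass / rock volume
= 467 / 2621
= 0.1782 kg/m^3


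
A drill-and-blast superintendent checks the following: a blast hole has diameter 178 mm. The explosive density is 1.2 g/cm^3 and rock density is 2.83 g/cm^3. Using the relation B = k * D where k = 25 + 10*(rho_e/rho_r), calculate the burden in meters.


5.2048 m

First, compute k:
rho_e / rho_r = 1.2 / 2.83 = 0.4240282686
k = 25 + 10 * 0.4240282686 = 29.24028269
Then, compute burden:
B = k * D / 1000 = 29.24028269 * 178 / 1000
= 5204.770318 / 1000
= 5.2048 m


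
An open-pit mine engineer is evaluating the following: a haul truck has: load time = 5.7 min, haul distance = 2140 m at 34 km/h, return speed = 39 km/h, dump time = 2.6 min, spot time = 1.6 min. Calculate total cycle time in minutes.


Convert haul speed to m/min: 34 * 1000/60 = 566.6666667 m/min
Haul time = 2140 / 566.6666667 = 3.776470588 min
Convert return speed to m/min: 39 * 1000/60 = 650 m/min
Return time = 2140 / 650 = 3.292307692 min
Total cycle time:
= 5.7 + 3.776470588 + 2.6 + 3.292307692 + 1.6
= 16.9688 min

16.9688 min


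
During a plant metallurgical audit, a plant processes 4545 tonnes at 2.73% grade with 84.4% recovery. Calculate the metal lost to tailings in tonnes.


19.3562 tonnes

Total metal in feed:
= 4545 * 2.73 / 100 = 124.0785 tonnes
Metal recovered:
= 124.0785 * 84.4 / 100 = 104.722254 tonnes
Metal lost to tailings:
= 124.0785 - 104.722254
= 19.3562 tonnes


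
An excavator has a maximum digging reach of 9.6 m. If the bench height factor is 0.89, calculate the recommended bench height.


8.544 m

Bench height = reach * factor
= 9.6 * 0.89
= 8.544 m


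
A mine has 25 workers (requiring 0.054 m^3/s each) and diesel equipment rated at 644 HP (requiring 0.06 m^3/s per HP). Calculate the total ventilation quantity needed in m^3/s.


39.99 m^3/s

Airflow for workers:
Q_people = 25 * 0.054 = 1.35 m^3/s
Airflow for diesel equipment:
Q_diesel = 644 * 0.06 = 38.64 m^3/s
Total ventilation:
Q_total = 1.35 + 38.64
= 39.99 m^3/s


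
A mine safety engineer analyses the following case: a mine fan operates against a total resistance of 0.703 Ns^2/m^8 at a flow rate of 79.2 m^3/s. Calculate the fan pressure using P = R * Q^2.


Compute Q^2:
Q^2 = 79.2^2 = 6272.64
Compute pressure:
P = R * Q^2 = 0.703 * 6272.64
= 4409.6659 Pa

4409.6659 Pa


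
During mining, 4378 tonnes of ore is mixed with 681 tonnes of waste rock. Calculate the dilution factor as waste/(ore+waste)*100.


13.4612%

Total material = ore + waste
= 4378 + 681 = 5059 tonnes
Dilution = waste / total * 100
= 681 / 5059 * 100
= 0.1346115833 * 100
= 13.4612%


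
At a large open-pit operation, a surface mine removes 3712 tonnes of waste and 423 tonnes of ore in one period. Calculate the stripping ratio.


8.7754

Stripping ratio = waste tonnage / ore tonnage
= 3712 / 423
= 8.7754


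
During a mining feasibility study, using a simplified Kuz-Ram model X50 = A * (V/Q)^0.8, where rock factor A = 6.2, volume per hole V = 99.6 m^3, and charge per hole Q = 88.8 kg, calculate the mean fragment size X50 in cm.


6.7962 cm

Compute V/Q:
V/Q = 99.6 / 88.8 = 1.121621622
Raise to the power 0.8:
(V/Q)^0.8 = 1.121621622^0.8 = 1.096167945
Multiply by A:
X50 = 6.2 * 1.096167945
= 6.7962 cm


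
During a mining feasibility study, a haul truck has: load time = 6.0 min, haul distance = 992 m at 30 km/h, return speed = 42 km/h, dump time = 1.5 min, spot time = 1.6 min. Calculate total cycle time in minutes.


12.5011 min

Convert haul speed to m/min: 30 * 1000/60 = 500 m/min
Haul time = 992 / 500 = 1.984 min
Convert return speed to m/min: 42 * 1000/60 = 700 m/min
Return time = 992 / 700 = 1.417142857 min
Total cycle time:
= 6.0 + 1.984 + 1.5 + 1.417142857 + 1.6
= 12.5011 min


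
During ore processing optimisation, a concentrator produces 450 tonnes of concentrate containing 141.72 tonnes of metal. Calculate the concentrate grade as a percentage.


Grade = (metal in concentrate / concentrate mass) * 100
= (141.72 / 450) * 100
= 0.3149333333 * 100
= 31.4933%

31.4933%


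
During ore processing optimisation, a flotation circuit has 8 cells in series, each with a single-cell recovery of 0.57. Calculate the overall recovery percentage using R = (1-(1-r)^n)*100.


99.8831%

Complement of single-cell recovery:
1 - r = 1 - 0.57 = 0.43
Raise to power n:
(1 - r)^8 = 0.43^8 = 0.001168820028
Overall recovery:
R = (1 - 0.001168820028) * 100
= 99.8831%


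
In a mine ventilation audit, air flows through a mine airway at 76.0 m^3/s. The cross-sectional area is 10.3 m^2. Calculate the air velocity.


Velocity = flow rate / cross-sectional area
= 76.0 / 10.3
= 7.3786 m/s

7.3786 m/s


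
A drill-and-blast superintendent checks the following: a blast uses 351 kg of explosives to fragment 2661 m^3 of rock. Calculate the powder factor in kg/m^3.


Powder factor = explosive mass / rock volume
= 351 / 2661
= 0.1319 kg/m^3

0.1319 kg/m^3


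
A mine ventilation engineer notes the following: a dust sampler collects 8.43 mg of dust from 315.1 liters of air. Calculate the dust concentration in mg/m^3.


26.7534 mg/m^3

Convert liters to m^3: 1 m^3 = 1000 L
Concentration = mass / volume * 1000
= 8.43 / 315.1 * 1000
= 0.02675341162 * 1000
= 26.7534 mg/m^3


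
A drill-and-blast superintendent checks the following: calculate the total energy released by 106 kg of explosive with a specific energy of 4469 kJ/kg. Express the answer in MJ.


Energy = mass * specific_energy / 1000
= 106 * 4469 / 1000
= 473714 / 1000
= 473.714 MJ

473.714 MJ


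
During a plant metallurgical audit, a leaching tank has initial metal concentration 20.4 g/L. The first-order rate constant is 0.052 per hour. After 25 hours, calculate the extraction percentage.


72.7468%

Compute the exponent:
-k * t = -0.052 * 25 = -1.3
Remaining concentration:
C = 20.4 * exp(-1.3)
= 20.4 * 0.272531793
= 5.559648578 g/L
Extracted = 20.4 - 5.559648578 = 14.84035142 g/L
Extraction % = 14.84035142 / 20.4 * 100
= 72.7468%


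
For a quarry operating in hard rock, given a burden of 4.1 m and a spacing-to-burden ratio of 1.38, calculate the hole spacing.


Spacing = burden * ratio
= 4.1 * 1.38
= 5.658 m

5.658 m


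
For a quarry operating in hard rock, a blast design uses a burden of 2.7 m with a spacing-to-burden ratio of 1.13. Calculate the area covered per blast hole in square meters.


8.2377 m^2

First, find the spacing:
Spacing = burden * ratio = 2.7 * 1.13
= 3.051 m
Then, calculate the area:
Area = burden * spacing = 2.7 * 3.051
= 8.2377 m^2


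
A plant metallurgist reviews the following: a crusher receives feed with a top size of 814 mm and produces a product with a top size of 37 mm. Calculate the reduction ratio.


Reduction ratio = feed size / product size
= 814 / 37
= 22.0

22.0


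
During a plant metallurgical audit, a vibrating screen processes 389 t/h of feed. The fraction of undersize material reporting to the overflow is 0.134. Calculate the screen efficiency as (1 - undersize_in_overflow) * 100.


86.6%

Screen efficiency = (1 - fraction of undersize in overflow) * 100
= (1 - 0.134) * 100
= 0.866 * 100
= 86.6%
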